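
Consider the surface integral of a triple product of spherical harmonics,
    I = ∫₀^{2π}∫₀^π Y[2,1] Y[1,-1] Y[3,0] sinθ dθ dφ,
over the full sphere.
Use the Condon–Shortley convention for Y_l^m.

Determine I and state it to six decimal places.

Rules hold: Σm=0, L=6 even, 1≤3≤3.
N = 5·3·7 = 105
Δ = 0!·4!·2!/7! = 1/105
Racah Σ t=0..0: t=0:+1/4 = 1/4
⇒ 3j(2 1 3; 0 0 0)² = 3/35, sgn -1
Racah Σ t=0..0: t=0:+1/12 = 1/12
⇒ 3j(2 1 3; 1 -1 0)² = 1/35, sgn -1
4πI² = N·(3j₀)²·(3jₘ)² = 9/35
I = +1·√(0.257143/4π) = 0.14304817

0.143048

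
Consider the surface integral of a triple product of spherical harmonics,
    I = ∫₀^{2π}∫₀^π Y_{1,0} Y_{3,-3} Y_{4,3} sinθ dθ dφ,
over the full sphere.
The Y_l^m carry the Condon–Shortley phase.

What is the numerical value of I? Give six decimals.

m-sum 0 ✓  L=8 even ✓  2≤4≤4 ✓
Π(2lᵢ+1) = 3×7×9 = 189
triangle coeff Δ(1,3,4) = 1/252
Σ_t [0,0]: t=0:+1/36 = 1/36
(3j)²=4/63 [(1 3 4; 0 0 0)], sign=+1
Σ_t [0,0]: t=0:+1/720 = 1/720
(3j)²=1/36 [(1 3 4; 0 -3 3)], sign=-1
⇒ 4πI² = 1/3
I = (-1)√(1/3/(4π)) = -0.16286750

-0.162868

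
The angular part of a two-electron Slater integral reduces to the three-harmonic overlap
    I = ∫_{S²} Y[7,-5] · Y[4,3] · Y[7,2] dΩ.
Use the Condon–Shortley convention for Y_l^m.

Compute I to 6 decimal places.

0.160152

m-sum 0 ✓  L=18 even ✓  3≤7≤11 ✓
Π(2lᵢ+1) = 15×9×15 = 2025
triangle coeff Δ(7,4,7) = 1/58198140
Σ_t [0,4]: t=0:+1/17418240 t=1:−1/622080 t=2:+1/230400 t=3:−1/622080 t=4:+1/17418240 = 1/806400
(3j)²=2268/230945 [(7 4 7; 0 0 0)], sign=-1
Σ_t [3,4]: t=3:−1/52254720 t=4:+1/11612160 = 1/14929920
(3j)²=1225/75582 [(7 4 7; -5 3 2)], sign=-1
⇒ 4πI² = 62511750/193947611
I = (+1)√(62511750/193947611/(4π)) = 0.16015248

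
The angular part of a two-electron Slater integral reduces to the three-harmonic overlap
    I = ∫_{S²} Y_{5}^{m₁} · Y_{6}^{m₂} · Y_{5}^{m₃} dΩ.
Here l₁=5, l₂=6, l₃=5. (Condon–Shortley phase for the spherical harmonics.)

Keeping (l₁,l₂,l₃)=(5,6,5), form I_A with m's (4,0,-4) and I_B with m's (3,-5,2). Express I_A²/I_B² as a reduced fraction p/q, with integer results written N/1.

Same 5,6,5: normalisation and zero-m 3j drop out of the ratio.
A: Δ: 6! 4! 6! / 17! → 1/28588560; sum: t=0:+1/3110400 t=1:−1/345600 = -1/388800; 3j²(5 6 5; 4 0 -4) = Δ·Π!·Σ² = 192/12155  (sign +1)
B: Δ: 6! 4! 6! / 17! → 1/28588560; sum: t=0:+1/345600 t=1:−1/518400 = 1/1036800; 3j²(5 6 5; 3 -5 2) = Δ·Π!·Σ² = 7/2210  (sign -1)
I_A²/I_B² = (192/12155)/(7/2210) = 384/77

384/77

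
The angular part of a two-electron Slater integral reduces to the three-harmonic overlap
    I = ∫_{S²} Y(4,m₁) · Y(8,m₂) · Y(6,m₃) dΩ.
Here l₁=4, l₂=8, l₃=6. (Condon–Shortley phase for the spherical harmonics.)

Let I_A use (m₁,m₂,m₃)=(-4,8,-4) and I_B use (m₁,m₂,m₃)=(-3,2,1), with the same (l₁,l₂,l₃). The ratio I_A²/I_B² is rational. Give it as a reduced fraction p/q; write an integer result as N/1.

Same 4,8,6: normalisation and zero-m 3j drop out of the ratio.
A: Δ: 6! 2! 10! / 19! → 1/23279256; sum: t=6:+1/5225472000 = 1/5225472000; 3j²(4 8 6; -4 8 -4) = Δ·Π!·Σ² = 28/2907  (sign +1)
B: Δ: 6! 2! 10! / 19! → 1/23279256; sum: t=5:−1/3456000 t=6:+1/12441600 = -13/62208000; 3j²(4 8 6; -3 2 1) = Δ·Π!·Σ² = 637/42636  (sign +1)
I_A²/I_B² = (28/2907)/(637/42636) = 176/273

176/273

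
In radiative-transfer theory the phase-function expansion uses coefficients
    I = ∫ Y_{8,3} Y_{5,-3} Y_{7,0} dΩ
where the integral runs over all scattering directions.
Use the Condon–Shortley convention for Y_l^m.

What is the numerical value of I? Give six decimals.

0.126135

Checks pass: Σm=0; 20 even; l₃=7∈[3,13].
(2·8+1)(2·5+1)(2·7+1) = 2805
Δ: 6! 10! 4! / 21! → 1/814773960
sum: t=1:−1/87091200 t=2:+1/4976640 t=3:−1/2073600 t=4:+1/4976640 t=5:−1/87091200 = -1/9676800
3j²(8 5 7; 0 0 0) = Δ·Π!·Σ² = 360/46189  (sign +1)
sum: t=0:+1/41472000 t=1:−1/12441600 t=2:+1/34836480 = -1/36288000
3j²(8 5 7; 3 -3 0) = Δ·Π!·Σ² = 192/20995  (sign +1)
combine: 4πI² = 2805·360/46189·192/20995 = 207360/1037153
take √, sign +1: I = 0.12613516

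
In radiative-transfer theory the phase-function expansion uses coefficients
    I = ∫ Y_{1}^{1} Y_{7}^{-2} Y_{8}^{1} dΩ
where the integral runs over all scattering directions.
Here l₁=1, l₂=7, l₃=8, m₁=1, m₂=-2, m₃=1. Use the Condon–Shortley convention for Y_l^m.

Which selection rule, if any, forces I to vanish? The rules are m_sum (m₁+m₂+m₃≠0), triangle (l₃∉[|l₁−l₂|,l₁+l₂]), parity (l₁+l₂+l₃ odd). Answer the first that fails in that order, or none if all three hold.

m₁+m₂+m₃ = 1 − 2 + 1 = 0  ✓
triangle: |1−7|=6 ≤ l₃=8 ≤ 1+7=8  ✓
parity: l₁+l₂+l₃ = 16 is even  ✓

none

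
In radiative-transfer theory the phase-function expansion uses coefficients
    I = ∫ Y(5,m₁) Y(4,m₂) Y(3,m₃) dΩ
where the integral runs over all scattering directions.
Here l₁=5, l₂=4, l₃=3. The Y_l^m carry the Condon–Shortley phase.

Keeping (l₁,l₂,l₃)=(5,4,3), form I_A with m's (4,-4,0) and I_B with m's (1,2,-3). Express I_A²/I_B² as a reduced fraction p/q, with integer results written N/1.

784/375

Same 5,4,3: normalisation and zero-m 3j drop out of the ratio.
A: Δ: 6! 4! 2! / 13! → 1/180180; sum: t=0:+1/8640 = 1/8640; 3j²(5 4 3; 4 -4 0) = Δ·Π!·Σ² = 28/715  (sign -1)
B: Δ: 6! 4! 2! / 13! → 1/180180; sum: t=4:+1/2304 = 1/2304; 3j²(5 4 3; 1 2 -3) = Δ·Π!·Σ² = 75/4004  (sign +1)
I_A²/I_B² = (28/715)/(75/4004) = 784/375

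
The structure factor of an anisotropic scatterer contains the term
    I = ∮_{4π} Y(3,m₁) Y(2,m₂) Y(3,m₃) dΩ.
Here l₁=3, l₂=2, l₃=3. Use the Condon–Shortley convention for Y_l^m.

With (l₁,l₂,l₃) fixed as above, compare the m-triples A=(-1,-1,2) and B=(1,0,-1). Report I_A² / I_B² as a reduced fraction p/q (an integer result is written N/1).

5/3

Shared (l₁,l₂,l₃)=(3,2,3): N and (l;000)² cancel in I_A²/I_B².
A: Δ = 2!·4!·2!/9! = 1/3780; Racah Σ t=0..1: t=0:+1/48 t=1:−1/12 = -1/16; ⇒ 3j(3 2 3; -1 -1 2)² = 1/28, sgn +1
B: Δ = 2!·4!·2!/9! = 1/3780; Racah Σ t=0..2: t=0:+1/16 t=1:−1/6 t=2:+1/96 = -3/32; ⇒ 3j(3 2 3; 1 0 -1)² = 3/140, sgn -1
I_A²/I_B² = (1/28)/(3/140) = 5/3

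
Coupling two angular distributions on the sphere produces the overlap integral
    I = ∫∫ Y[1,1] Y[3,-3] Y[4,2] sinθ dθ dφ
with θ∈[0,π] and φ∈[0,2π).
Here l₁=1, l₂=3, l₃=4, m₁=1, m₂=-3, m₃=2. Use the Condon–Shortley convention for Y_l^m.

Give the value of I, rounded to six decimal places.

Checks pass: Σm=0; 8 even; l₃=4∈[2,4].
(2·1+1)(2·3+1)(2·4+1) = 189
Δ: 0! 2! 6! / 9! → 1/252
sum: t=0:+1/36 = 1/36
3j²(1 3 4; 0 0 0) = Δ·Π!·Σ² = 4/63  (sign +1)
sum: t=0:+1/1440 = 1/1440
3j²(1 3 4; 1 -3 2) = Δ·Π!·Σ² = 1/252  (sign +1)
combine: 4πI² = 189·4/63·1/252 = 1/21
take √, sign +1: I = 0.06155813

0.061558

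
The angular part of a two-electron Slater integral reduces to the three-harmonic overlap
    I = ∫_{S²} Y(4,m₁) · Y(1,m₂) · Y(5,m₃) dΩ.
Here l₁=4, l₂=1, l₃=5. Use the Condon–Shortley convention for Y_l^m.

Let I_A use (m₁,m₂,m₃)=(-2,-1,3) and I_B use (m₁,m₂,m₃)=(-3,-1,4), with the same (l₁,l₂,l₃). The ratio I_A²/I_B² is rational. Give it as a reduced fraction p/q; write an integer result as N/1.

l's match ⇒ only the (l;m) 3-j factors differ between A and B.
A: triangle coeff Δ(4,1,5) = 1/495; Σ_t [0,0]: t=0:+1/2880 = 1/2880; (3j)²=28/495 [(4 1 5; -2 -1 3)], sign=+1
B: triangle coeff Δ(4,1,5) = 1/495; Σ_t [0,0]: t=0:+1/10080 = 1/10080; (3j)²=4/55 [(4 1 5; -3 -1 4)], sign=-1
I_A²/I_B² = (28/495)/(4/55) = 7/9

7/9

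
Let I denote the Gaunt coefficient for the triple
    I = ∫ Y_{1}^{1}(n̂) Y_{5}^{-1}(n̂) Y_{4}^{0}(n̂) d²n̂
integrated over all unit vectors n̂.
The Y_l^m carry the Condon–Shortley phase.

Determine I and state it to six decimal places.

-0.190188

Checks pass: Σm=0; 10 even; l₃=4∈[4,6].
(2·1+1)(2·5+1)(2·4+1) = 297
Δ: 2! 0! 8! / 11! → 1/495
sum: t=1:−1/576 = -1/576
3j²(1 5 4; 0 0 0) = Δ·Π!·Σ² = 5/99  (sign -1)
sum: t=0:+1/1152 = 1/1152
3j²(1 5 4; 1 -1 0) = Δ·Π!·Σ² = 1/33  (sign +1)
combine: 4πI² = 297·5/99·1/33 = 5/11
take √, sign -1: I = -0.19018827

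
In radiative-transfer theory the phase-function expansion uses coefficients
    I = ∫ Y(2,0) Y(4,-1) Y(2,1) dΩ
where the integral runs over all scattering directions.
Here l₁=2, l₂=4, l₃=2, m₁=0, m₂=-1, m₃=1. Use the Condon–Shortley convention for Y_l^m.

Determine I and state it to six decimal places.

-0.220728

Rules hold: Σm=0, L=8 even, 2≤2≤6.
N = 5·9·5 = 225
Δ = 4!·0!·4!/9! = 1/630
Racah Σ t=2..2: t=2:+1/16 = 1/16
⇒ 3j(2 4 2; 0 0 0)² = 2/35, sgn +1
Racah Σ t=2..2: t=2:+1/24 = 1/24
⇒ 3j(2 4 2; 0 -1 1)² = 1/21, sgn -1
4πI² = N·(3j₀)²·(3jₘ)² = 30/49
I = -1·√(0.612245/4π) = -0.22072812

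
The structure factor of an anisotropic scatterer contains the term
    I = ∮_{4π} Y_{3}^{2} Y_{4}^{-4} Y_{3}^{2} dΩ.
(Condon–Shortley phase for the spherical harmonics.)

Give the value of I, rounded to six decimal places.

0.214561

m-sum 0 ✓  L=10 even ✓  1≤3≤7 ✓
Π(2lᵢ+1) = 7×9×7 = 441
triangle coeff Δ(3,4,3) = 1/34650
Σ_t [1,3]: t=1:−1/72 t=2:+1/16 t=3:−1/72 = 5/144
(3j)²=2/77 [(3 4 3; 0 0 0)], sign=-1
Σ_t [0,0]: t=0:+1/576 = 1/576
(3j)²=5/99 [(3 4 3; 2 -4 2)], sign=-1
⇒ 4πI² = 70/121
I = (+1)√(70/121/(4π)) = 0.21456131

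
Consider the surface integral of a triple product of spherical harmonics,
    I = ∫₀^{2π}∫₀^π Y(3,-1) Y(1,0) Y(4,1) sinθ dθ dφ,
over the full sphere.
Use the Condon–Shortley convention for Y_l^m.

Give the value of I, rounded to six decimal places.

-0.238414

m-sum 0 ✓  L=8 even ✓  2≤4≤4 ✓
Π(2lᵢ+1) = 7×3×9 = 189
triangle coeff Δ(3,1,4) = 1/252
Σ_t [0,0]: t=0:+1/36 = 1/36
(3j)²=4/63 [(3 1 4; 0 0 0)], sign=+1
Σ_t [0,0]: t=0:+1/48 = 1/48
(3j)²=5/84 [(3 1 4; -1 0 1)], sign=-1
⇒ 4πI² = 5/7
I = (-1)√(5/7/(4π)) = -0.23841361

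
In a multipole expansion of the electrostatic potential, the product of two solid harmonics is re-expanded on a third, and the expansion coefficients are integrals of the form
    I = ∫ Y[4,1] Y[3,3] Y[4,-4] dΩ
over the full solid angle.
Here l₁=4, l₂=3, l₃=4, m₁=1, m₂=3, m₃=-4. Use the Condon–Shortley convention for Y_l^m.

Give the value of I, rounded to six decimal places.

0.000000

l₁+l₂+l₃=11 is odd: 3j(l;000)=0 ⇒ I=0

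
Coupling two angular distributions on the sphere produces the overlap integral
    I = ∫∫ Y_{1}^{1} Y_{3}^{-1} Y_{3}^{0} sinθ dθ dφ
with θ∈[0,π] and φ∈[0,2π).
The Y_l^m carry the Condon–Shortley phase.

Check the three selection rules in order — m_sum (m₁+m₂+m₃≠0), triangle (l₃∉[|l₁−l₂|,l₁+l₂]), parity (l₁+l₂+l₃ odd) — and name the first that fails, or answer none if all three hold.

Σmᵢ = 0  ✓
l₃∈[|l₁−l₂|,l₁+l₂]=[2,4], have l₃=3  ✓
Σlᵢ = 7 ⇒ odd  ✗

parity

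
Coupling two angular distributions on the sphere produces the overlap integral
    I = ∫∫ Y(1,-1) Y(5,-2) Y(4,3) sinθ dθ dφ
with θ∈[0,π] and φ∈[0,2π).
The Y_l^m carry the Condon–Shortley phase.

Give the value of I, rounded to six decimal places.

Rules hold: Σm=0, L=10 even, 4≤4≤6.
N = 3·11·9 = 297
Δ = 2!·0!·8!/11! = 1/495
Racah Σ t=1..1: t=1:−1/576 = -1/576
⇒ 3j(1 5 4; 0 0 0)² = 5/99, sgn -1
Racah Σ t=2..2: t=2:+1/10080 = 1/10080
⇒ 3j(1 5 4; -1 -2 3)² = 1/165, sgn -1
4πI² = N·(3j₀)²·(3jₘ)² = 1/11
I = +1·√(0.0909091/4π) = 0.08505478

0.085055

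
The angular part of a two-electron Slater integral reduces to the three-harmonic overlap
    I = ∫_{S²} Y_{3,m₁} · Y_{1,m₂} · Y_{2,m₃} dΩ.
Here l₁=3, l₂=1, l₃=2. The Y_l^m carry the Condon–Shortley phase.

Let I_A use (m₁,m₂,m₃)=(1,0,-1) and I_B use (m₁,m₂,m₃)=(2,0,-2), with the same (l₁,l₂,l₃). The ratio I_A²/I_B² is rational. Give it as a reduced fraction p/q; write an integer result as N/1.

l's match ⇒ only the (l;m) 3-j factors differ between A and B.
A: triangle coeff Δ(3,1,2) = 1/105; Σ_t [1,1]: t=1:−1/6 = -1/6; (3j)²=8/105 [(3 1 2; 1 0 -1)], sign=+1
B: triangle coeff Δ(3,1,2) = 1/105; Σ_t [1,1]: t=1:−1/24 = -1/24; (3j)²=1/21 [(3 1 2; 2 0 -2)], sign=-1
I_A²/I_B² = (8/105)/(1/21) = 8/5

8/5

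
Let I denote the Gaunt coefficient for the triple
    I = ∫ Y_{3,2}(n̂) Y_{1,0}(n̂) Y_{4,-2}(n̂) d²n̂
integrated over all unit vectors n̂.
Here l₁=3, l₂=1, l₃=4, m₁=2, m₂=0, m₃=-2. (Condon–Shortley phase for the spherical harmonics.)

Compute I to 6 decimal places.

0.213244

Checks pass: Σm=0; 8 even; l₃=4∈[2,4].
(2·3+1)(2·1+1)(2·4+1) = 189
Δ: 0! 6! 2! / 9! → 1/252
sum: t=0:+1/36 = 1/36
3j²(3 1 4; 0 0 0) = Δ·Π!·Σ² = 4/63  (sign +1)
sum: t=0:+1/120 = 1/120
3j²(3 1 4; 2 0 -2) = Δ·Π!·Σ² = 1/21  (sign +1)
combine: 4πI² = 189·4/63·1/21 = 4/7
take √, sign +1: I = 0.21324362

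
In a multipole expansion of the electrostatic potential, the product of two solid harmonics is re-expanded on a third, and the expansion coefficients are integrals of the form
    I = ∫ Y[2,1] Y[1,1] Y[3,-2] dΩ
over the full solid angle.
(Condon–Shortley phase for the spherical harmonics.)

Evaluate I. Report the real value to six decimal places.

0.261169

m-sum 0 ✓  L=6 even ✓  1≤3≤3 ✓
Π(2lᵢ+1) = 5×3×7 = 105
triangle coeff Δ(2,1,3) = 1/105
Σ_t [0,0]: t=0:+1/4 = 1/4
(3j)²=3/35 [(2 1 3; 0 0 0)], sign=-1
Σ_t [0,0]: t=0:+1/12 = 1/12
(3j)²=2/21 [(2 1 3; 1 1 -2)], sign=-1
⇒ 4πI² = 6/7
I = (+1)√(6/7/(4π)) = 0.26116903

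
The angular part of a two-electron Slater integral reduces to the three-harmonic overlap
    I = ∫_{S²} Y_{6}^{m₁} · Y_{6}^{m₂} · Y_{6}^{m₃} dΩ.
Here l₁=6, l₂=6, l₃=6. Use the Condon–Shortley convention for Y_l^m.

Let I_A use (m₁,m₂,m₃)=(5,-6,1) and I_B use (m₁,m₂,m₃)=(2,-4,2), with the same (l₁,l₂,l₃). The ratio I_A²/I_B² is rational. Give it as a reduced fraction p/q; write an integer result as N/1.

Same 6,6,6: normalisation and zero-m 3j drop out of the ratio.
A: Δ: 6! 6! 6! / 19! → 1/325909584; sum: t=0:+1/62208000 = 1/62208000; 3j²(6 6 6; 5 -6 1) = Δ·Π!·Σ² = 77/8398  (sign -1)
B: Δ: 6! 6! 6! / 19! → 1/325909584; sum: t=0:+1/1658880 t=1:−1/518400 t=2:+1/1658880 = -1/1382400; 3j²(6 6 6; 2 -4 2) = Δ·Π!·Σ² = 504/46189  (sign -1)
I_A²/I_B² = (77/8398)/(504/46189) = 121/144

121/144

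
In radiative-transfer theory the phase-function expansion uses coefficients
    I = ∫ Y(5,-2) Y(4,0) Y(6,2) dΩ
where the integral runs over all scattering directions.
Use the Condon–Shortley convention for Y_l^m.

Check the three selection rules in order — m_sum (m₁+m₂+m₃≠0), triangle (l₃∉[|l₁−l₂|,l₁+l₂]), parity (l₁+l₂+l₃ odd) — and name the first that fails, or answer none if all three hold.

Σmᵢ = 0  ✓
l₃∈[|l₁−l₂|,l₁+l₂]=[1,9], have l₃=6  ✓
Σlᵢ = 15 ⇒ odd  ✗

parity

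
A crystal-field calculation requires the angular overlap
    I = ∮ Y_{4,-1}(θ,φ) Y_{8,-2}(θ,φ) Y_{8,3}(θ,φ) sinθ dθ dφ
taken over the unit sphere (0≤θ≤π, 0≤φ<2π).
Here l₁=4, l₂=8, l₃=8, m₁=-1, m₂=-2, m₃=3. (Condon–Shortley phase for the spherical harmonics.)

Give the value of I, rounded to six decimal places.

m-sum 0 ✓  L=20 even ✓  4≤8≤12 ✓
Π(2lᵢ+1) = 9×17×17 = 2601
triangle coeff Δ(4,8,8) = 1/185175900
Σ_t [0,4]: t=0:+1/557383680 t=1:−1/21772800 t=2:+1/8294400 t=3:−1/21772800 t=4:+1/557383680 = 1/30965760
(3j)²=36/4199 [(4 8 8; 0 0 0)], sign=+1
Σ_t [1,4]: t=1:−1/87091200 t=2:+1/23224320 t=3:−1/52254720 t=4:+1/1045094400 = 1/74649600
(3j)²=110/12597 [(4 8 8; -1 -2 3)], sign=-1
⇒ 4πI² = 11880/61009
I = (-1)√(11880/61009/(4π)) = -0.12448194

-0.124482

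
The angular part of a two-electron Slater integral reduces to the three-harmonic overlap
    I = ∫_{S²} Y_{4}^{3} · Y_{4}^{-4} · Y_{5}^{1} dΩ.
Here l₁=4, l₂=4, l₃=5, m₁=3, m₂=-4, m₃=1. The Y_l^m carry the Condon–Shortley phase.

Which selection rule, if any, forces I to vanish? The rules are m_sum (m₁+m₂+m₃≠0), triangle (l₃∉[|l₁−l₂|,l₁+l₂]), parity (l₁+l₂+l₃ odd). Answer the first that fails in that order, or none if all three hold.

azimuthal sum: 3 − 4 + 1 = 0  ✓
0 ≤ 5 ≤ 8 (triangle on l)  ✓
L = 4 + 4 + 5 = 13 (odd)  ✗

parity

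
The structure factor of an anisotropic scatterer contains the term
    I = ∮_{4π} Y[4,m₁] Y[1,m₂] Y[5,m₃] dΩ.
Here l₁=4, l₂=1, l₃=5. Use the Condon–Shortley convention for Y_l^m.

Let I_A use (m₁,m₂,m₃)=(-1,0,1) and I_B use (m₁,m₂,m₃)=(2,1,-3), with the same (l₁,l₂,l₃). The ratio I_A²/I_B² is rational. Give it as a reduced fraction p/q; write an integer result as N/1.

Same 4,1,5: normalisation and zero-m 3j drop out of the ratio.
A: Δ: 0! 8! 2! / 11! → 1/495; sum: t=0:+1/720 = 1/720; 3j²(4 1 5; -1 0 1) = Δ·Π!·Σ² = 8/165  (sign +1)
B: Δ: 0! 8! 2! / 11! → 1/495; sum: t=0:+1/2880 = 1/2880; 3j²(4 1 5; 2 1 -3) = Δ·Π!·Σ² = 28/495  (sign +1)
I_A²/I_B² = (8/165)/(28/495) = 6/7

6/7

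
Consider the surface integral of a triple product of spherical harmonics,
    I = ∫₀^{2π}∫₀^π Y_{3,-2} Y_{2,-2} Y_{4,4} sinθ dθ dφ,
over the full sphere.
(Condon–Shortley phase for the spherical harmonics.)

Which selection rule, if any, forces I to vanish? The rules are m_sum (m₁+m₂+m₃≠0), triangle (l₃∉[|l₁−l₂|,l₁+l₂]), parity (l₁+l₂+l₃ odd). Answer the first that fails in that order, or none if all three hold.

m₁+m₂+m₃ = -2 − 2 + 4 = 0  ✓
triangle: |3−2|=1 ≤ l₃=4 ≤ 3+2=5  ✓
parity: l₁+l₂+l₃ = 9 is odd  ✗

parity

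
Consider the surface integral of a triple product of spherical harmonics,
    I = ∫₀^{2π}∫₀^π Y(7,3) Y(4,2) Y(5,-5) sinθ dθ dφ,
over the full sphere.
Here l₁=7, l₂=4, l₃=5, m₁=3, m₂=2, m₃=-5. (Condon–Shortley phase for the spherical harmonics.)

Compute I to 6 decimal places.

0.086594

m-sum 0 ✓  L=16 even ✓  3≤5≤11 ✓
Π(2lᵢ+1) = 15×9×11 = 1485
triangle coeff Δ(7,4,5) = 1/6126120
Σ_t [2,4]: t=2:+1/69120 t=3:−1/20736 t=4:+1/69120 = -1/51840
(3j)²=280/21879 [(7 4 5; 0 0 0)], sign=+1
Σ_t [4,4]: t=4:+1/3870720 = 1/3870720
(3j)²=675/136136 [(7 4 5; 3 2 -5)], sign=+1
⇒ 4πI² = 50625/537251
I = (+1)√(50625/537251/(4π)) = 0.08659423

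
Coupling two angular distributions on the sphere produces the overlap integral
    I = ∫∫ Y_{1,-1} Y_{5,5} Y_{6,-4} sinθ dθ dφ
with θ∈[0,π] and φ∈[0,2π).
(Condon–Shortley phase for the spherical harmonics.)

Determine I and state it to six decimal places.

0.040859

Rules hold: Σm=0, L=12 even, 4≤6≤6.
N = 3·11·13 = 429
Δ = 0!·2!·10!/13! = 1/858
Racah Σ t=0..0: t=0:+1/14400 = 1/14400
⇒ 3j(1 5 6; 0 0 0)² = 6/143, sgn +1
Racah Σ t=0..0: t=0:+1/7257600 = 1/7257600
⇒ 3j(1 5 6; -1 5 -4)² = 1/858, sgn +1
4πI² = N·(3j₀)²·(3jₘ)² = 3/143
I = +1·√(0.020979/4π) = 0.04085899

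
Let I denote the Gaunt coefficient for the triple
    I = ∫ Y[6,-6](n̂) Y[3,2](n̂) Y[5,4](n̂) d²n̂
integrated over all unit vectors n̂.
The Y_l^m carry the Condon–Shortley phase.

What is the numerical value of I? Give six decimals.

Rules hold: Σm=0, L=14 even, 3≤5≤9.
N = 13·7·11 = 1001
Δ = 4!·8!·2!/15! = 1/675675
Racah Σ t=1..3: t=1:−1/8640 t=2:+1/2304 t=3:−1/8640 = 7/34560
⇒ 3j(6 3 5; 0 0 0)² = 7/429, sgn -1
Racah Σ t=4..4: t=4:+1/967680 = 1/967680
⇒ 3j(6 3 5; -6 2 4)² = 3/91, sgn -1
4πI² = N·(3j₀)²·(3jₘ)² = 7/13
I = +1·√(0.538462/4π) = 0.20700098

0.207001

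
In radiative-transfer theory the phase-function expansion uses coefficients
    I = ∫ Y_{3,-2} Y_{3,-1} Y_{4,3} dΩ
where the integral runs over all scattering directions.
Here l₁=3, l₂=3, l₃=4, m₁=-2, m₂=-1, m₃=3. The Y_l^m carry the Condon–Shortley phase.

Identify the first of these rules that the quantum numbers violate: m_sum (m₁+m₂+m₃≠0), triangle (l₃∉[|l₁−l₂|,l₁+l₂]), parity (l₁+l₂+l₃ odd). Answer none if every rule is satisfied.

azimuthal sum: -2 − 1 + 3 = 0  ✓
0 ≤ 4 ≤ 6 (triangle on l)  ✓
L = 3 + 3 + 4 = 10 (even)  ✓

none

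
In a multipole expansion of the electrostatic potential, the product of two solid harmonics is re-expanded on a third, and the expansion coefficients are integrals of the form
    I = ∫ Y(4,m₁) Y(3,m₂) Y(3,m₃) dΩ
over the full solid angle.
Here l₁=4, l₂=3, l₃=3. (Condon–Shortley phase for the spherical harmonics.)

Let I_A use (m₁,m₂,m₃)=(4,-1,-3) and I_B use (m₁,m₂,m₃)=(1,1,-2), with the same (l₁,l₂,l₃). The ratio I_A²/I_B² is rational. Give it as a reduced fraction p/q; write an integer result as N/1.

l's match ⇒ only the (l;m) 3-j factors differ between A and B.
A: triangle coeff Δ(4,3,3) = 1/34650; Σ_t [0,0]: t=0:+1/1152 = 1/1152; (3j)²=1/33 [(4 3 3; 4 -1 -3)], sign=+1
B: triangle coeff Δ(4,3,3) = 1/34650; Σ_t [2,3]: t=2:+1/48 t=3:−1/144 = 1/72; (3j)²=16/693 [(4 3 3; 1 1 -2)], sign=-1
I_A²/I_B² = (1/33)/(16/693) = 21/16

21/16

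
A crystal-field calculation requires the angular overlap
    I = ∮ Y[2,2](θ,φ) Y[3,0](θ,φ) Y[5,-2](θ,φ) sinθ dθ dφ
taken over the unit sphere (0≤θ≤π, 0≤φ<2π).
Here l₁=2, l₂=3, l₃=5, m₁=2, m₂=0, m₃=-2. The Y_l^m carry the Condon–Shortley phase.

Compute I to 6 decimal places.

m-sum 0 ✓  L=10 even ✓  1≤5≤5 ✓
Π(2lᵢ+1) = 5×7×11 = 385
triangle coeff Δ(2,3,5) = 1/2310
Σ_t [0,0]: t=0:+1/144 = 1/144
(3j)²=10/231 [(2 3 5; 0 0 0)], sign=-1
Σ_t [0,0]: t=0:+1/864 = 1/864
(3j)²=1/66 [(2 3 5; 2 0 -2)], sign=-1
⇒ 4πI² = 25/99
I = (+1)√(25/99/(4π)) = 0.14175797

0.141758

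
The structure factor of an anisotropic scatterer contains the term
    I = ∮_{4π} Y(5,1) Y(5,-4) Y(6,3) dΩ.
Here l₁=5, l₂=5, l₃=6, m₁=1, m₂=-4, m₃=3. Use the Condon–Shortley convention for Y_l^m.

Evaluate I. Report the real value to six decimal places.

Checks pass: Σm=0; 16 even; l₃=6∈[0,10].
(2·5+1)(2·5+1)(2·6+1) = 1573
Δ: 4! 6! 6! / 17! → 1/28588560
sum: t=0:+1/345600 t=1:−1/13824 t=2:+1/5184 t=3:−1/13824 t=4:+1/345600 = 7/129600
3j²(5 5 6; 0 0 0) = Δ·Π!·Σ² = 80/7293  (sign +1)
sum: t=0:+1/138240 t=1:−1/155520 = 1/1244160
3j²(5 5 6; 1 -4 3) = Δ·Π!·Σ² = 3/9724  (sign -1)
combine: 4πI² = 1573·80/7293·3/9724 = 20/3757
take √, sign -1: I = -0.02058209

-0.020582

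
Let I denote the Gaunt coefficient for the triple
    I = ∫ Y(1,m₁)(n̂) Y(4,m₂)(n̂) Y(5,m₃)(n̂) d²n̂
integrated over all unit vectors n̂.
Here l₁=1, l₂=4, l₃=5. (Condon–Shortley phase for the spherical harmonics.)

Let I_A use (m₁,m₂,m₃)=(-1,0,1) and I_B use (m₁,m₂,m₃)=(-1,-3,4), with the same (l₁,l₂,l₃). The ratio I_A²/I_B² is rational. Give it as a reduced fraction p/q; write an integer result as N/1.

5/12

Same 1,4,5: normalisation and zero-m 3j drop out of the ratio.
A: Δ: 0! 2! 8! / 11! → 1/495; sum: t=0:+1/1152 = 1/1152; 3j²(1 4 5; -1 0 1) = Δ·Π!·Σ² = 1/33  (sign +1)
B: Δ: 0! 2! 8! / 11! → 1/495; sum: t=0:+1/10080 = 1/10080; 3j²(1 4 5; -1 -3 4) = Δ·Π!·Σ² = 4/55  (sign -1)
I_A²/I_B² = (1/33)/(4/55) = 5/12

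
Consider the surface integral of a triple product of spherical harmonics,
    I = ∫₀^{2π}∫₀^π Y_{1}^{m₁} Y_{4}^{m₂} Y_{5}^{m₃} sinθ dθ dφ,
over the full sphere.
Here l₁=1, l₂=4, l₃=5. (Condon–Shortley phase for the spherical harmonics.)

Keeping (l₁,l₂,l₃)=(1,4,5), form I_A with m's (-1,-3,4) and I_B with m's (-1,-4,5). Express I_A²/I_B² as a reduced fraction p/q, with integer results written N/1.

4/5

l's match ⇒ only the (l;m) 3-j factors differ between A and B.
A: triangle coeff Δ(1,4,5) = 1/495; Σ_t [0,0]: t=0:+1/10080 = 1/10080; (3j)²=4/55 [(1 4 5; -1 -3 4)], sign=-1
B: triangle coeff Δ(1,4,5) = 1/495; Σ_t [0,0]: t=0:+1/80640 = 1/80640; (3j)²=1/11 [(1 4 5; -1 -4 5)], sign=+1
I_A²/I_B² = (4/55)/(1/11) = 4/5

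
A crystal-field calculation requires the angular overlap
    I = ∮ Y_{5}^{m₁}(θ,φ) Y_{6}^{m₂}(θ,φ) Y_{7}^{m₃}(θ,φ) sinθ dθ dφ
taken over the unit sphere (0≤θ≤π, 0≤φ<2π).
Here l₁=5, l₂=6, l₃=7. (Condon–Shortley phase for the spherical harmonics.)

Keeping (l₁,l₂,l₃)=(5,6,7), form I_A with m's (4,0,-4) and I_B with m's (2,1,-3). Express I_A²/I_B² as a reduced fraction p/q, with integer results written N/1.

154/81

Same 5,6,7: normalisation and zero-m 3j drop out of the ratio.
A: Δ: 4! 6! 8! / 19! → 1/174594420; sum: t=0:+1/4147200 t=1:−1/3110400 = -1/12441600; 3j²(5 6 7; 4 0 -4) = Δ·Π!·Σ² = 7/4199  (sign +1)
B: Δ: 4! 6! 8! / 19! → 1/174594420; sum: t=0:+1/4354560 t=1:−1/414720 t=2:+1/345600 t=3:−1/2488320 = 1/3225600; 3j²(5 6 7; 2 1 -3) = Δ·Π!·Σ² = 81/92378  (sign +1)
I_A²/I_B² = (7/4199)/(81/92378) = 154/81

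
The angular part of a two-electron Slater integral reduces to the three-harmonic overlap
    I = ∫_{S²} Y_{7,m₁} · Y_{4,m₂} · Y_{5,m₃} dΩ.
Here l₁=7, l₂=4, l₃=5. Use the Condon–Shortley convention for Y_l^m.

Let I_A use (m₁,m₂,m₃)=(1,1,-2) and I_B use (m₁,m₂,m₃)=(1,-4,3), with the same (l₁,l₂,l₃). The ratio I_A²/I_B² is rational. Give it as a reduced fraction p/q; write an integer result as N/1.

5043/5488

Shared (l₁,l₂,l₃)=(7,4,5): N and (l;000)² cancel in I_A²/I_B².
A: Δ = 6!·8!·2!/17! = 1/6126120; Racah Σ t=3..5: t=3:−1/51840 t=4:+1/69120 t=5:−1/1209600 = -41/7257600; ⇒ 3j(7 4 5; 1 1 -2)² = 1681/510510, sgn +1
B: Δ = 6!·8!·2!/17! = 1/6126120; Racah Σ t=0..0: t=0:+1/2073600 = 1/2073600; ⇒ 3j(7 4 5; 1 -4 3)² = 392/109395, sgn +1
I_A²/I_B² = (1681/510510)/(392/109395) = 5043/5488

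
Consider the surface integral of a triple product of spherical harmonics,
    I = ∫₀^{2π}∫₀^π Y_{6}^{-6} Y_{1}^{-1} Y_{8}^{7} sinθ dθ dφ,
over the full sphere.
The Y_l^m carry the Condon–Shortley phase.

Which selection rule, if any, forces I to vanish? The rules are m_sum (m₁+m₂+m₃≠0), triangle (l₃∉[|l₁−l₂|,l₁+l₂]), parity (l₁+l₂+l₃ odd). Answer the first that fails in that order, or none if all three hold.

azimuthal sum: -6 − 1 + 7 = 0  ✓
5 ≤ 8 ≤ 7 (triangle on l)  ✗
L = 6 + 1 + 8 = 15 (odd)

triangle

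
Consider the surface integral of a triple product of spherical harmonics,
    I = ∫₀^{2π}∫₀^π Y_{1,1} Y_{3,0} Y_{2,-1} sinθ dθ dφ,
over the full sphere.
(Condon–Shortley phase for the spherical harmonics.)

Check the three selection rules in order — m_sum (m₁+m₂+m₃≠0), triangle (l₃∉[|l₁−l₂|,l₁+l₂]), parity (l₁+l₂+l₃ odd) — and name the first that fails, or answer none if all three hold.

Σmᵢ = 0  ✓
l₃∈[|l₁−l₂|,l₁+l₂]=[2,4], have l₃=2  ✓
Σlᵢ = 6 ⇒ even  ✓

none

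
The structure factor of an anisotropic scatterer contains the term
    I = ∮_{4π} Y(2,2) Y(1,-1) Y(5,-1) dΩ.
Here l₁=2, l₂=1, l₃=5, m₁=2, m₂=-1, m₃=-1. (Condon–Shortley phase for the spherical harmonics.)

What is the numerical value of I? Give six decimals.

l₃=5 ∉ [1,3] — triangle fails ⇒ I = 0

0.000000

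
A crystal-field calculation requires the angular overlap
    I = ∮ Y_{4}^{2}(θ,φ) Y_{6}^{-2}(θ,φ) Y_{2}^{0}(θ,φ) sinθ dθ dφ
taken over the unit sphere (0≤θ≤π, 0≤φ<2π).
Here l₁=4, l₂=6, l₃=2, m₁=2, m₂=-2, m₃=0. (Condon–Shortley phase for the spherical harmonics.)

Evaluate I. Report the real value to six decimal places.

Checks pass: Σm=0; 12 even; l₃=2∈[2,10].
(2·4+1)(2·6+1)(2·2+1) = 585
Δ: 8! 0! 4! / 13! → 1/6435
sum: t=4:+1/2304 = 1/2304
3j²(4 6 2; 0 0 0) = Δ·Π!·Σ² = 5/143  (sign +1)
sum: t=2:+1/5760 = 1/5760
3j²(4 6 2; 2 -2 0) = Δ·Π!·Σ² = 56/2145  (sign +1)
combine: 4πI² = 585·5/143·56/2145 = 840/1573
take √, sign +1: I = 0.20614383

0.206144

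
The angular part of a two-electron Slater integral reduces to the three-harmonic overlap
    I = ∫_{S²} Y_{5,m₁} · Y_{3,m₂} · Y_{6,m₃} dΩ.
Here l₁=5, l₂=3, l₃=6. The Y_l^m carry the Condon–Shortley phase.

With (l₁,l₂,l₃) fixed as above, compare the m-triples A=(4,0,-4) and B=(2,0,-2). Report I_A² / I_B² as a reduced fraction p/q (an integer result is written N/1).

Shared (l₁,l₂,l₃)=(5,3,6): N and (l;000)² cancel in I_A²/I_B².
A: Δ = 2!·8!·4!/15! = 1/675675; Racah Σ t=0..1: t=0:+1/60480 t=1:−1/161280 = 1/96768; ⇒ 3j(5 3 6; 4 0 -4)² = 15/1001, sgn +1
B: Δ = 2!·8!·4!/15! = 1/675675; Racah Σ t=0..2: t=0:+1/8640 t=1:−1/5760 t=2:+1/60480 = -1/24192; ⇒ 3j(5 3 6; 2 0 -2)² = 8/3003, sgn -1
I_A²/I_B² = (15/1001)/(8/3003) = 45/8

45/8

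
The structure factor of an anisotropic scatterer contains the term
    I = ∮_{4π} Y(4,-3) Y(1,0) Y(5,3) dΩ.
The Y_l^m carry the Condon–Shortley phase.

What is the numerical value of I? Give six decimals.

-0.196426

m-sum 0 ✓  L=10 even ✓  3≤5≤5 ✓
Π(2lᵢ+1) = 9×3×11 = 297
triangle coeff Δ(4,1,5) = 1/495
Σ_t [0,0]: t=0:+1/576 = 1/576
(3j)²=5/99 [(4 1 5; 0 0 0)], sign=-1
Σ_t [0,0]: t=0:+1/5040 = 1/5040
(3j)²=16/495 [(4 1 5; -3 0 3)], sign=+1
⇒ 4πI² = 16/33
I = (-1)√(16/33/(4π)) = -0.19642560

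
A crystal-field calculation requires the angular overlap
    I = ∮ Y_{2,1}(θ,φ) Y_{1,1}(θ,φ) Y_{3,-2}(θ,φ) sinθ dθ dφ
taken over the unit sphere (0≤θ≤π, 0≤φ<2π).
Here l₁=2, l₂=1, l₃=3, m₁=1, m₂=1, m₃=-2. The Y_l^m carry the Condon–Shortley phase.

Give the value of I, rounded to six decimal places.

Checks pass: Σm=0; 6 even; l₃=3∈[1,3].
(2·2+1)(2·1+1)(2·3+1) = 105
Δ: 0! 4! 2! / 7! → 1/105
sum: t=0:+1/4 = 1/4
3j²(2 1 3; 0 0 0) = Δ·Π!·Σ² = 3/35  (sign -1)
sum: t=0:+1/12 = 1/12
3j²(2 1 3; 1 1 -2) = Δ·Π!·Σ² = 2/21  (sign -1)
combine: 4πI² = 105·3/35·2/21 = 6/7
take √, sign +1: I = 0.26116903

0.261169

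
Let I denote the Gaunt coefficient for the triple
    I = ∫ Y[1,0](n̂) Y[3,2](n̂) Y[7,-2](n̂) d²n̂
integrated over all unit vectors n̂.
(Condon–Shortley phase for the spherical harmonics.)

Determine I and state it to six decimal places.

triangle: need 2≤l₃≤4, have 7; I=0

0.000000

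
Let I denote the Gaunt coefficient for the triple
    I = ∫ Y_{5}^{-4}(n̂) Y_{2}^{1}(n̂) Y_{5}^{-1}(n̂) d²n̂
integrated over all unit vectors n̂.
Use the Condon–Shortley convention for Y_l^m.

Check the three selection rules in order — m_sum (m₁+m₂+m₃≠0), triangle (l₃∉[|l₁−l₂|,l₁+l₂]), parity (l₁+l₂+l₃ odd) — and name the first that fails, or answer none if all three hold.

m_sum

m₁+m₂+m₃ = -4 + 1 − 1 = -4  ✗
triangle: |5−2|=3 ≤ l₃=5 ≤ 5+2=7
parity: l₁+l₂+l₃ = 12 is even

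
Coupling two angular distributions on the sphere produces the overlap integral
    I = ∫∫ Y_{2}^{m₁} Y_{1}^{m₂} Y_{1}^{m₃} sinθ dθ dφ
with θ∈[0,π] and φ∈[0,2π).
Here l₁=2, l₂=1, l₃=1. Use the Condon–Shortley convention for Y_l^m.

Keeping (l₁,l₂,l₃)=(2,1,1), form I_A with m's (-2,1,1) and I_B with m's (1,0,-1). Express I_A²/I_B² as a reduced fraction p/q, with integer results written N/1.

l's match ⇒ only the (l;m) 3-j factors differ between A and B.
A: triangle coeff Δ(2,1,1) = 1/30; Σ_t [2,2]: t=2:+1/4 = 1/4; (3j)²=1/5 [(2 1 1; -2 1 1)], sign=+1
B: triangle coeff Δ(2,1,1) = 1/30; Σ_t [1,1]: t=1:−1/2 = -1/2; (3j)²=1/10 [(2 1 1; 1 0 -1)], sign=-1
I_A²/I_B² = (1/5)/(1/10) = 2/1

2/1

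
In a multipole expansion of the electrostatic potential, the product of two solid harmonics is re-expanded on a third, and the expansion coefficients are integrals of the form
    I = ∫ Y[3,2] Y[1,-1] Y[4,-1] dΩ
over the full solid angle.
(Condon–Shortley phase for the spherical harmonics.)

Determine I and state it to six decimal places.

-0.106622

Rules hold: Σm=0, L=8 even, 2≤4≤4.
N = 7·3·9 = 189
Δ = 0!·6!·2!/9! = 1/252
Racah Σ t=0..0: t=0:+1/36 = 1/36
⇒ 3j(3 1 4; 0 0 0)² = 4/63, sgn +1
Racah Σ t=0..0: t=0:+1/240 = 1/240
⇒ 3j(3 1 4; 2 -1 -1)² = 1/84, sgn -1
4πI² = N·(3j₀)²·(3jₘ)² = 1/7
I = -1·√(0.142857/4π) = -0.10662181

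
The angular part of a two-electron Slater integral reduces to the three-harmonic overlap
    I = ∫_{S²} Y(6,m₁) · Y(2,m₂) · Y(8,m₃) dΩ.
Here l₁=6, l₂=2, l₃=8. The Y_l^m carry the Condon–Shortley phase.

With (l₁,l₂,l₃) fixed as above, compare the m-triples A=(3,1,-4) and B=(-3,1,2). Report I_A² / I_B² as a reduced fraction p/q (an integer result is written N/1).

Shared (l₁,l₂,l₃)=(6,2,8): N and (l;000)² cancel in I_A²/I_B².
A: Δ = 0!·12!·4!/17! = 1/30940; Racah Σ t=0..0: t=0:+1/13063680 = 1/13063680; ⇒ 3j(6 2 8; 3 1 -4)² = 44/1547, sgn +1
B: Δ = 0!·12!·4!/17! = 1/30940; Racah Σ t=0..0: t=0:+1/13063680 = 1/13063680; ⇒ 3j(6 2 8; -3 1 2)² = 10/1547, sgn +1
I_A²/I_B² = (44/1547)/(10/1547) = 22/5

22/5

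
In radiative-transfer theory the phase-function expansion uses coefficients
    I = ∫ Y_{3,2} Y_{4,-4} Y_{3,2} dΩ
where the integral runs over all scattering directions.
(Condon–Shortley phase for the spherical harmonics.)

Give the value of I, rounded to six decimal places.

0.214561

Checks pass: Σm=0; 10 even; l₃=3∈[1,7].
(2·3+1)(2·4+1)(2·3+1) = 441
Δ: 4! 2! 4! / 11! → 1/34650
sum: t=1:−1/72 t=2:+1/16 t=3:−1/72 = 5/144
3j²(3 4 3; 0 0 0) = Δ·Π!·Σ² = 2/77  (sign -1)
sum: t=0:+1/576 = 1/576
3j²(3 4 3; 2 -4 2) = Δ·Π!·Σ² = 5/99  (sign -1)
combine: 4πI² = 441·2/77·5/99 = 70/121
take √, sign +1: I = 0.21456131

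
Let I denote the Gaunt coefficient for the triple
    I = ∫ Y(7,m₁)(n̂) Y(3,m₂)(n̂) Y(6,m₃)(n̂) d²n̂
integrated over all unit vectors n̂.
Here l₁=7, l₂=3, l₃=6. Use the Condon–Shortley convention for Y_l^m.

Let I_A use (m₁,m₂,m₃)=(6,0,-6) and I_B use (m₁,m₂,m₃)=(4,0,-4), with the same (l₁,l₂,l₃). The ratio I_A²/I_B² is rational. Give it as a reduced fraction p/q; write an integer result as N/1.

Shared (l₁,l₂,l₃)=(7,3,6): N and (l;000)² cancel in I_A²/I_B².
A: Δ = 4!·10!·2!/17! = 1/2042040; Racah Σ t=1..1: t=1:−1/43545600 = -1/43545600; ⇒ 3j(7 3 6; 6 0 -6)² = 33/1190, sgn -1
B: Δ = 4!·10!·2!/17! = 1/2042040; Racah Σ t=1..3: t=1:−1/967680 t=2:+1/1451520 t=3:−1/43545600 = -1/2721600; ⇒ 3j(7 3 6; 4 0 -4)² = 32/7735, sgn -1
I_A²/I_B² = (33/1190)/(32/7735) = 429/64

429/64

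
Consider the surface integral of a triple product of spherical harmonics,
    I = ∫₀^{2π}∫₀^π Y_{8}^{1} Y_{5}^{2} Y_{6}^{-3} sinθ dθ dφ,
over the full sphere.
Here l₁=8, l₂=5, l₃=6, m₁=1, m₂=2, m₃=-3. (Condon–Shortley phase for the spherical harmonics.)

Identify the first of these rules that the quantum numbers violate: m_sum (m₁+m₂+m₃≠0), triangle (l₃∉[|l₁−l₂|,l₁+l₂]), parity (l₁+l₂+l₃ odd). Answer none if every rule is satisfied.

parity

azimuthal sum: 1 + 2 − 3 = 0  ✓
3 ≤ 6 ≤ 13 (triangle on l)  ✓
L = 8 + 5 + 6 = 19 (odd)  ✗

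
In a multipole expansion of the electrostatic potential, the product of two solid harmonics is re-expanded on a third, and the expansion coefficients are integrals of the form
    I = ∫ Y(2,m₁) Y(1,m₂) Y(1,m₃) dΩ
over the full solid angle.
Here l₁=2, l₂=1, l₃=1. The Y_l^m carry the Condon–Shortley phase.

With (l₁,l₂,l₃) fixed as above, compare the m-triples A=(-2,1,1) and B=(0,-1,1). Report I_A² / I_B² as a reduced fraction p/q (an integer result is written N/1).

l's match ⇒ only the (l;m) 3-j factors differ between A and B.
A: triangle coeff Δ(2,1,1) = 1/30; Σ_t [2,2]: t=2:+1/4 = 1/4; (3j)²=1/5 [(2 1 1; -2 1 1)], sign=+1
B: triangle coeff Δ(2,1,1) = 1/30; Σ_t [0,0]: t=0:+1/4 = 1/4; (3j)²=1/30 [(2 1 1; 0 -1 1)], sign=+1
I_A²/I_B² = (1/5)/(1/30) = 6/1

6/1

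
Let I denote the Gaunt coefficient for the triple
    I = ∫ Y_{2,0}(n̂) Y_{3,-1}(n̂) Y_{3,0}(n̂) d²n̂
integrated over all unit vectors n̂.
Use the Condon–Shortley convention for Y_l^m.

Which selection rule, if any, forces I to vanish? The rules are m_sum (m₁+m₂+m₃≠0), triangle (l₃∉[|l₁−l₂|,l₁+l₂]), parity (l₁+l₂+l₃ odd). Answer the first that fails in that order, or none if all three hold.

m_sum

m₁+m₂+m₃ = 0 − 1 + 0 = -1  ✗
triangle: |2−3|=1 ≤ l₃=3 ≤ 2+3=5
parity: l₁+l₂+l₃ = 8 is even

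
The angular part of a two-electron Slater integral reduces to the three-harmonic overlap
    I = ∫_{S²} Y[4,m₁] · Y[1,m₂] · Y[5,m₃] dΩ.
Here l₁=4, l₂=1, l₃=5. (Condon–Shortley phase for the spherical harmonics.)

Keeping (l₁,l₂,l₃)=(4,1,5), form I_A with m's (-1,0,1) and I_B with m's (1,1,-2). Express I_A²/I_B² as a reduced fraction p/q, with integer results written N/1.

8/7

l's match ⇒ only the (l;m) 3-j factors differ between A and B.
A: triangle coeff Δ(4,1,5) = 1/495; Σ_t [0,0]: t=0:+1/720 = 1/720; (3j)²=8/165 [(4 1 5; -1 0 1)], sign=+1
B: triangle coeff Δ(4,1,5) = 1/495; Σ_t [0,0]: t=0:+1/1440 = 1/1440; (3j)²=7/165 [(4 1 5; 1 1 -2)], sign=-1
I_A²/I_B² = (8/165)/(7/165) = 8/7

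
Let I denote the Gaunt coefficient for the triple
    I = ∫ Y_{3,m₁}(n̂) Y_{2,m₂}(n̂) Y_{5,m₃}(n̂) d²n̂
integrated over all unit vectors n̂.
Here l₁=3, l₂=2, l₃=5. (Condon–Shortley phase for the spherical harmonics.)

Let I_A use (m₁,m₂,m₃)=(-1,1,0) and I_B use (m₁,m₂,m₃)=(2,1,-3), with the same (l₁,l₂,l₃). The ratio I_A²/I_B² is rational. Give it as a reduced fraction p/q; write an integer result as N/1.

Same 3,2,5: normalisation and zero-m 3j drop out of the ratio.
A: Δ: 0! 6! 4! / 11! → 1/2310; sum: t=0:+1/288 = 1/288; 3j²(3 2 5; -1 1 0) = Δ·Π!·Σ² = 5/231  (sign -1)
B: Δ: 0! 6! 4! / 11! → 1/2310; sum: t=0:+1/720 = 1/720; 3j²(3 2 5; 2 1 -3) = Δ·Π!·Σ² = 8/165  (sign +1)
I_A²/I_B² = (5/231)/(8/165) = 25/56

25/56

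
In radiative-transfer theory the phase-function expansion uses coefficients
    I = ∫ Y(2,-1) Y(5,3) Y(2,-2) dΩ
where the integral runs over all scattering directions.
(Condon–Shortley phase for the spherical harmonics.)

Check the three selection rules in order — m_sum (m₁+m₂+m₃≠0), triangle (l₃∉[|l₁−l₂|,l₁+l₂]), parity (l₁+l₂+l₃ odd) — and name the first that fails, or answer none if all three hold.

azimuthal sum: -1 + 3 − 2 = 0  ✓
3 ≤ 2 ≤ 7 (triangle on l)  ✗
L = 2 + 5 + 2 = 9 (odd)

triangle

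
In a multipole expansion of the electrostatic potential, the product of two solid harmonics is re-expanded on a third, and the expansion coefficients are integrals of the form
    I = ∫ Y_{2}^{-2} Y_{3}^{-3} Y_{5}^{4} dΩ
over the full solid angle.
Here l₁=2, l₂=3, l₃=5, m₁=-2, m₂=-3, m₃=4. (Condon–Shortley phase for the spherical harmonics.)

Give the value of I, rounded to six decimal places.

-2 − 3 + 4 = -1 ≠ 0: azimuthal integral kills it; I = 0

0.000000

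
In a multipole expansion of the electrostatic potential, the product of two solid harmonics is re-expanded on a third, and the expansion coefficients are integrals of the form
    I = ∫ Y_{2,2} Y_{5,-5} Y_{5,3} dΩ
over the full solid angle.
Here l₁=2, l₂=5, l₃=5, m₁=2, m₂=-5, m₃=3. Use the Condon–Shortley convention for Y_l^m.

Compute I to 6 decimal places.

0.088588

Checks pass: Σm=0; 12 even; l₃=5∈[3,7].
(2·2+1)(2·5+1)(2·5+1) = 605
Δ: 2! 2! 8! / 13! → 1/38610
sum: t=0:+1/2880 t=1:−1/576 t=2:+1/2880 = -1/960
3j²(2 5 5; 0 0 0) = Δ·Π!·Σ² = 10/429  (sign +1)
sum: t=0:+1/161280 = 1/161280
3j²(2 5 5; 2 -5 3) = Δ·Π!·Σ² = 1/143  (sign +1)
combine: 4πI² = 605·10/429·1/143 = 50/507
take √, sign +1: I = 0.08858824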